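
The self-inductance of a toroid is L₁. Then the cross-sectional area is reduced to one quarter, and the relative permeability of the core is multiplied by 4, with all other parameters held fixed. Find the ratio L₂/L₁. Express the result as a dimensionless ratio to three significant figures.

L₂/L₁ = 1.00

For a toroid, L ∝ μᵣN²A/R.
L₂/L₁ = (0.25) × (4) = 1.00.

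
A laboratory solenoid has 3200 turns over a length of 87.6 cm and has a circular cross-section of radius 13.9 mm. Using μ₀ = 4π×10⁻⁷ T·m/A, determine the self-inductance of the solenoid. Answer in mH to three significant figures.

A = πr² = π(1.390×10^-2 m)² = 6.070×10^-4 m².
For a long solenoid, L = μ₀N²A/ℓ.
L = (4π×10⁻⁷)(3200)²(6.070×10^-4)/(0.876 m) = 8.916×10^-3 H.

L ≈ 8.92 mH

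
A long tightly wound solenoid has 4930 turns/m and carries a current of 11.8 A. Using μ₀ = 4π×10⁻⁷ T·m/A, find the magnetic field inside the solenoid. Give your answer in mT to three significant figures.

B ≈ 73.1 mT

Inside a long solenoid, B = μ₀nI.
B = (4π×10⁻⁷)(4.930×10^3 m⁻¹)(11.8 A) = 7.310×10^-2 T.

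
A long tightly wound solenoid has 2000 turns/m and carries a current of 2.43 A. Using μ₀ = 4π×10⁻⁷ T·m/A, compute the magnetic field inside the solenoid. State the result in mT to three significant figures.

Inside a long solenoid, B = μ₀nI.
B = (4π×10⁻⁷)(2.000×10^3 m⁻¹)(2.43 A) = 6.107×10^-3 T.

B ≈ 6.11 mT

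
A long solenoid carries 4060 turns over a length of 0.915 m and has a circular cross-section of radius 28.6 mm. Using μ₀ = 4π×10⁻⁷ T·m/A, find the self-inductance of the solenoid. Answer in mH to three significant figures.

L ≈ 58.2 mH

A = πr² = π(2.860×10^-2 m)² = 2.570×10^-3 m².
For a long solenoid, L = μ₀N²A/ℓ.
L = (4π×10⁻⁷)(4060)²(2.570×10^-3)/(0.915 m) = 5.817×10^-2 H.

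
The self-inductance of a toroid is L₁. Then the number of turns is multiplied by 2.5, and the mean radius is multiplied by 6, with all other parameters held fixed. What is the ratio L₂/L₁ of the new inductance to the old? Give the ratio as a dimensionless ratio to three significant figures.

For a toroid, L ∝ μᵣN²A/R.
L₂/L₁ = (2.5)^2 × (6)^-1 = 1.04.

L₂/L₁ = 1.04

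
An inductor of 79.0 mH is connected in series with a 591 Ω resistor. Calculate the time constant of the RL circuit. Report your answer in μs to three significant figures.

τ = L/R = (7.900×10^-2 H)/(591 Ω) = 1.337×10^-4 s.

τ ≈ 134 μs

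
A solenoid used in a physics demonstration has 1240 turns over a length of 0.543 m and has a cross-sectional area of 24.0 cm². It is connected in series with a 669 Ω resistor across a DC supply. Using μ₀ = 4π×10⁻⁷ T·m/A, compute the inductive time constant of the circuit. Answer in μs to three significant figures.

τ ≈ 12.8 μs

A = 24.0 cm² = 2.400×10^-3 m².
L = μ₀N²A/ℓ = (4π×10⁻⁷)(1240)²(2.400×10^-3)/(0.543) = 8.540×10^-3 H.
τ = L/R = (8.540×10^-3)/(669) = 1.277×10^-5 s.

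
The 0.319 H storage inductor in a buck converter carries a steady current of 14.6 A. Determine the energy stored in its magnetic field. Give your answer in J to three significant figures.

Stored magnetic energy: U = ½LI².
U = ½(0.319 H)(14.6 A)² = 34 J.

U ≈ 34.0 J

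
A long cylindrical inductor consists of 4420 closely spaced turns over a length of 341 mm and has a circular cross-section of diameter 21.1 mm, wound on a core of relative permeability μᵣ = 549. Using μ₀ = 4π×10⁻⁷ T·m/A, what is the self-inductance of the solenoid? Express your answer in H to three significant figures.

A = π(d/2)² = π(1.055×10^-2 m)² = 3.497×10^-4 m².
For a long solenoid, L = μ₀μᵣN²A/ℓ.
L = (4π×10⁻⁷)(549)(4420)²(3.497×10^-4)/(0.341 m) = 13.82 H.

L ≈ 13.8 H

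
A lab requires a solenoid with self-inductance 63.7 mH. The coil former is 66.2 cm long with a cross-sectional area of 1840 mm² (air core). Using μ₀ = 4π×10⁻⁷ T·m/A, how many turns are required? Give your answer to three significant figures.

A = 1840 mm² = 1.840×10^-3 m².
From L = μ₀N²A/ℓ, N = √(Lℓ / (μ₀A)).
N = √[(6.370×10^-2)(0.662) / ((4π×10⁻⁷)×1.840×10^-3)] = √(1.824×10^7) ≈ 4270.6.

N ≈ 4270 turns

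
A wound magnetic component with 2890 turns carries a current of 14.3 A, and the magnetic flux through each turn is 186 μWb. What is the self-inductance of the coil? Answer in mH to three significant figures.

L ≈ 37.6 mH

Self-inductance is defined by L = NΦ_B/I (flux linkage over current).
L = (2890)(1.860×10^-4 Wb)/(14.3 A) = 3.759×10^-2 H.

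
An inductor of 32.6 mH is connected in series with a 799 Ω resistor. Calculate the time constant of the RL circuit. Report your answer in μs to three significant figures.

τ = L/R = (3.260×10^-2 H)/(799 Ω) = 4.080×10^-5 s.

τ ≈ 40.8 μs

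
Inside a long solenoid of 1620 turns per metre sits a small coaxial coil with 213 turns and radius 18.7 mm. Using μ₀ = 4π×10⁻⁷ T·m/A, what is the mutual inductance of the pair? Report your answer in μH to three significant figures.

The outer solenoid produces a uniform field B₁ = μ₀n₁I₁ across the inner coil,
so the flux linkage is N₂Φ = N₂B₁A₂ = μ₀n₁N₂A₂·I₁, giving M = μ₀n₁N₂A₂.
A₂ = πr² = π(1.870×10^-2 m)² = 1.099×10^-3 m².
M = (4π×10⁻⁷)(1620)(213)(1.099×10^-3) = 4.764×10^-4 H.

M ≈ 476 μH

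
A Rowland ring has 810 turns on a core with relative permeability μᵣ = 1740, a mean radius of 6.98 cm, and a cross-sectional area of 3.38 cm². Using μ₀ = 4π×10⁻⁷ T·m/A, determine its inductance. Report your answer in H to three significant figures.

L ≈ 1.11 H

For a thin toroid, L = μ₀μᵣN²A/(2πR).
L = (4π×10⁻⁷)(1740)(810)²(3.380×10^-4) / (2π×6.980×10^-2 m) = 1.106 H.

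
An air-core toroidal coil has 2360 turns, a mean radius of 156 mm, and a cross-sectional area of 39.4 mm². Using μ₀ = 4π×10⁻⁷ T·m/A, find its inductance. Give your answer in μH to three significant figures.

For a thin toroid, L = μ₀N²A/(2πR).
L = (4π×10⁻⁷)(2360)²(3.940×10^-5) / (2π×0.156 m) = 2.813×10^-4 H.

L ≈ 281 μH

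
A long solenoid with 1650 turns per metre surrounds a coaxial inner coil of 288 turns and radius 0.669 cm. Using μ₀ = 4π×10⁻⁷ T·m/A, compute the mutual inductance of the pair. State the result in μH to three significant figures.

The outer solenoid produces a uniform field B₁ = μ₀n₁I₁ across the inner coil,
so the flux linkage is N₂Φ = N₂B₁A₂ = μ₀n₁N₂A₂·I₁, giving M = μ₀n₁N₂A₂.
A₂ = πr² = π(6.690×10^-3 m)² = 1.406×10^-4 m².
M = (4π×10⁻⁷)(1650)(288)(1.406×10^-4) = 8.396×10^-5 H.

M ≈ 84.0 μH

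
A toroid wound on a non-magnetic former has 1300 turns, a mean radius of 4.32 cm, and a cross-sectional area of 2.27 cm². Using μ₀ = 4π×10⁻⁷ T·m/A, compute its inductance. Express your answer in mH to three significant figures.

L ≈ 1.78 mH

For a thin toroid, L = μ₀N²A/(2πR).
L = (4π×10⁻⁷)(1300)²(2.270×10^-4) / (2π×4.320×10^-2 m) = 1.776×10^-3 H.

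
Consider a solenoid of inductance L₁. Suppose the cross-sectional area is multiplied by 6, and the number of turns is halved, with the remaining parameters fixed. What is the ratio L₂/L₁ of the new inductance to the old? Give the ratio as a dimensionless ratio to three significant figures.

For a solenoid, L ∝ μᵣN²A/ℓ.
L₂/L₁ = (6) × (0.5)^2 = 1.50.

L₂/L₁ = 1.50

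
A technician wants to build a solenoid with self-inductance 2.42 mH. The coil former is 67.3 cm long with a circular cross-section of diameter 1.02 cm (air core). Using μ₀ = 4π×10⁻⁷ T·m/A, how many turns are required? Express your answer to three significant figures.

A = π(d/2)² = π(5.100×10^-3 m)² = 8.171×10^-5 m².
From L = μ₀N²A/ℓ, N = √(Lℓ / (μ₀A)).
N = √[(2.420×10^-3)(0.673) / ((4π×10⁻⁷)×8.171×10^-5)] = √(1.586×10^7) ≈ 3982.6.

N ≈ 3980 turns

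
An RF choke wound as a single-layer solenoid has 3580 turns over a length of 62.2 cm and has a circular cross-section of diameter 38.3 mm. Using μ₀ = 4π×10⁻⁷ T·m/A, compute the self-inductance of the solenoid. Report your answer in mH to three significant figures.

A = π(d/2)² = π(1.915×10^-2 m)² = 1.152×10^-3 m².
For a long solenoid, L = μ₀N²A/ℓ.
L = (4π×10⁻⁷)(3580)²(1.152×10^-3)/(0.622 m) = 2.983×10^-2 H.

L ≈ 29.8 mH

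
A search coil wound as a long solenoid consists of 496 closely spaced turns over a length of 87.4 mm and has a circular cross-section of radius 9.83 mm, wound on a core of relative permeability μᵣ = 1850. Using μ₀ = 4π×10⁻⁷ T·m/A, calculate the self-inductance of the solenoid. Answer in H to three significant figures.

A = πr² = π(9.830×10^-3 m)² = 3.036×10^-4 m².
For a long solenoid, L = μ₀μᵣN²A/ℓ.
L = (4π×10⁻⁷)(1850)(496)²(3.036×10^-4)/(8.740×10^-2 m) = 1.987 H.

L ≈ 1.99 H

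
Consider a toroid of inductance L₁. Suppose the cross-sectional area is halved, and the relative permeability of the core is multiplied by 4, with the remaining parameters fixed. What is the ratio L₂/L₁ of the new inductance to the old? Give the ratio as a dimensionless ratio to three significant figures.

For a toroid, L ∝ μᵣN²A/R.
L₂/L₁ = (0.5) × (4) = 2.00.

L₂/L₁ = 2.00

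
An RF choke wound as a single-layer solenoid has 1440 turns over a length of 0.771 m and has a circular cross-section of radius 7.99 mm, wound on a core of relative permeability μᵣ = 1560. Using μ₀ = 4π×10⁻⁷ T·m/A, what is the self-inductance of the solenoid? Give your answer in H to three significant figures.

L ≈ 1.06 H

A = πr² = π(7.990×10^-3 m)² = 2.006×10^-4 m².
For a long solenoid, L = μ₀μᵣN²A/ℓ.
L = (4π×10⁻⁷)(1560)(1440)²(2.006×10^-4)/(0.771 m) = 1.057 H.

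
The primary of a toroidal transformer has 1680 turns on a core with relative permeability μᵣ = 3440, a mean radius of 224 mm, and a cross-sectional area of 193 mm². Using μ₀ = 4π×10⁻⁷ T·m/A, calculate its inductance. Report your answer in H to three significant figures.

For a thin toroid, L = μ₀μᵣN²A/(2πR).
L = (4π×10⁻⁷)(3440)(1680)²(1.930×10^-4) / (2π×0.224 m) = 1.673 H.

L ≈ 1.67 H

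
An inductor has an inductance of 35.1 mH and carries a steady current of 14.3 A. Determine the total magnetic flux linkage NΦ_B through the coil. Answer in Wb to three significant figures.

NΦ_B ≈ 0.502 Wb

From L = NΦ_B/I, the flux linkage is NΦ_B = LI.
NΦ_B = (3.510×10^-2 H)(14.3 A) = 0.5019 Wb.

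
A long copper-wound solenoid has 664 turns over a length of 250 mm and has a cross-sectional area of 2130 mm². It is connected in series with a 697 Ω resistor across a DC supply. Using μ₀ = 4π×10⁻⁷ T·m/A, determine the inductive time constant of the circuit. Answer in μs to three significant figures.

A = 2130 mm² = 2.130×10^-3 m².
L = μ₀N²A/ℓ = (4π×10⁻⁷)(664)²(2.130×10^-3)/(0.25) = 4.720×10^-3 H.
τ = L/R = (4.720×10^-3)/(697) = 6.773×10^-6 s.

τ ≈ 6.77 μs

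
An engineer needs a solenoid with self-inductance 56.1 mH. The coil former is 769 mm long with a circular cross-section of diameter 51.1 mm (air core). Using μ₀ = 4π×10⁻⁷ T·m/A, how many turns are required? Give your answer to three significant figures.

A = π(d/2)² = π(2.555×10^-2 m)² = 2.051×10^-3 m².
From L = μ₀N²A/ℓ, N = √(Lℓ / (μ₀A)).
N = √[(5.610×10^-2)(0.769) / ((4π×10⁻⁷)×2.051×10^-3)] = √(1.674×10^7) ≈ 4091.4.

N ≈ 4090 turns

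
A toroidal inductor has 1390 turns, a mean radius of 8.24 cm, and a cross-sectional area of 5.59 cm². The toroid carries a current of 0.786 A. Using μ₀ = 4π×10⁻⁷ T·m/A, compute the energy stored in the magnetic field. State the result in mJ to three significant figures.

U ≈ 0.810 mJ

L = μ₀N²A/(2πR) = (4π×10⁻⁷)(1390)²(5.590×10^-4)/(2π×8.240×10^-2) = 2.621×10^-3 H.
U = ½LI² = ½(2.621×10^-3)(0.786)² = 8.098×10^-4 J.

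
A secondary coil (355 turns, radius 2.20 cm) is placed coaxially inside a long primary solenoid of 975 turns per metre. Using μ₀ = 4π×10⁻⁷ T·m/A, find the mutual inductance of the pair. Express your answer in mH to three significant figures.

M ≈ 0.661 mH

The outer solenoid produces a uniform field B₁ = μ₀n₁I₁ across the inner coil,
so the flux linkage is N₂Φ = N₂B₁A₂ = μ₀n₁N₂A₂·I₁, giving M = μ₀n₁N₂A₂.
A₂ = πr² = π(2.200×10^-2 m)² = 1.521×10^-3 m².
M = (4π×10⁻⁷)(975)(355)(1.521×10^-3) = 6.614×10^-4 H.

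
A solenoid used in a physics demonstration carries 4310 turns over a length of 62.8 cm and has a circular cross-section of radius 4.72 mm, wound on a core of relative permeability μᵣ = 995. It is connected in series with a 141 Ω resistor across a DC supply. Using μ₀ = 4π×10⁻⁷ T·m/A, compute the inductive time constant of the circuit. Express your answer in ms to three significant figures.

τ ≈ 18.4 ms

A = πr² = π(4.720×10^-3 m)² = 6.999×10^-5 m².
L = μ₀μᵣN²A/ℓ = (4π×10⁻⁷)(995)(4310)²(6.999×10^-5)/(0.628) = 2.589 H.
τ = L/R = (2.589)/(141) = 1.836×10^-2 s.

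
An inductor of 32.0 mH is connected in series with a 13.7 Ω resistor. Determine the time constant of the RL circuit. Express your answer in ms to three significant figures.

τ = L/R = (3.200×10^-2 H)/(13.7 Ω) = 2.336×10^-3 s.

τ ≈ 2.34 ms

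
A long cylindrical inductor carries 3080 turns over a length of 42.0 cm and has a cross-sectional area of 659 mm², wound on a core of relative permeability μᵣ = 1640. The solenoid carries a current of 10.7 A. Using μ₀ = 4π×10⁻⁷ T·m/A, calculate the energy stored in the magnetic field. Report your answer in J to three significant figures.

U ≈ 1760 J

A = 659 mm² = 6.590×10^-4 m².
L = μ₀μᵣN²A/ℓ = (4π×10⁻⁷)(1640)(3080)²(6.590×10^-4)/(0.42) = 30.68 H.
U = ½LI² = ½(30.68)(10.7)² = 1.756×10^3 J.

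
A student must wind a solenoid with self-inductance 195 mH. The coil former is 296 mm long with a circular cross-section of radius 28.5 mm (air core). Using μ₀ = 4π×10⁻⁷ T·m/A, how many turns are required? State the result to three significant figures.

A = πr² = π(2.850×10^-2 m)² = 2.552×10^-3 m².
From L = μ₀N²A/ℓ, N = √(Lℓ / (μ₀A)).
N = √[(0.195)(0.296) / ((4π×10⁻⁷)×2.552×10^-3)] = √(1.800×10^7) ≈ 4242.7.

N ≈ 4240 turns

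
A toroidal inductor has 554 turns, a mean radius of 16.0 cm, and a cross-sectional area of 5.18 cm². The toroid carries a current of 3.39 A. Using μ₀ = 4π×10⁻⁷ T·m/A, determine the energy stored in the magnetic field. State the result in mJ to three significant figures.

U ≈ 1.14 mJ

L = μ₀N²A/(2πR) = (4π×10⁻⁷)(554)²(5.180×10^-4)/(2π×0.16) = 1.987×10^-4 H.
U = ½LI² = ½(1.987×10^-4)(3.39)² = 1.142×10^-3 J.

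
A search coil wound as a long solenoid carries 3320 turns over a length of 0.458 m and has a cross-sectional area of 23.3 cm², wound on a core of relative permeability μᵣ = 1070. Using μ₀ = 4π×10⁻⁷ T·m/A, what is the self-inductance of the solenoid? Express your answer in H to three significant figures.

A = 23.3 cm² = 2.330×10^-3 m².
For a long solenoid, L = μ₀μᵣN²A/ℓ.
L = (4π×10⁻⁷)(1070)(3320)²(2.330×10^-3)/(0.458 m) = 75.4 H.

L ≈ 75.4 H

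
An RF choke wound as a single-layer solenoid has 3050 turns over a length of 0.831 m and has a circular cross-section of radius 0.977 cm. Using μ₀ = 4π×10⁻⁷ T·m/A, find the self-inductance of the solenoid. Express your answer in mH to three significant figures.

L ≈ 4.22 mH

A = πr² = π(9.770×10^-3 m)² = 2.999×10^-4 m².
For a long solenoid, L = μ₀N²A/ℓ.
L = (4π×10⁻⁷)(3050)²(2.999×10^-4)/(0.831 m) = 4.218×10^-3 H.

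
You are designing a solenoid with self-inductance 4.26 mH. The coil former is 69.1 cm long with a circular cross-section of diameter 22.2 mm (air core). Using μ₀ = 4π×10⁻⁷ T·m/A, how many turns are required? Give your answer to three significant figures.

A = π(d/2)² = π(1.110×10^-2 m)² = 3.871×10^-4 m².
From L = μ₀N²A/ℓ, N = √(Lℓ / (μ₀A)).
N = √[(4.260×10^-3)(0.691) / ((4π×10⁻⁷)×3.871×10^-4)] = √(6.052×10^6) ≈ 2460.0.

N ≈ 2460 turns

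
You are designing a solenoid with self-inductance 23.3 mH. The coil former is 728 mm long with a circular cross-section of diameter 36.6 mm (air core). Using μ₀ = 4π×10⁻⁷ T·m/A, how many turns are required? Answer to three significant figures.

N ≈ 3580 turns

A = π(d/2)² = π(1.830×10^-2 m)² = 1.052×10^-3 m².
From L = μ₀N²A/ℓ, N = √(Lℓ / (μ₀A)).
N = √[(2.330×10^-2)(0.728) / ((4π×10⁻⁷)×1.052×10^-3)] = √(1.283×10^7) ≈ 3581.9.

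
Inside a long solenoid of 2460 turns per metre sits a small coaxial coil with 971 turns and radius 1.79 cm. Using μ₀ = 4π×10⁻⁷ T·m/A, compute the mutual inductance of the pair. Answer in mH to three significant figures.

M ≈ 3.02 mH

The outer solenoid produces a uniform field B₁ = μ₀n₁I₁ across the inner coil,
so the flux linkage is N₂Φ = N₂B₁A₂ = μ₀n₁N₂A₂·I₁, giving M = μ₀n₁N₂A₂.
A₂ = πr² = π(1.790×10^-2 m)² = 1.007×10^-3 m².
M = (4π×10⁻⁷)(2460)(971)(1.007×10^-3) = 3.021×10^-3 H.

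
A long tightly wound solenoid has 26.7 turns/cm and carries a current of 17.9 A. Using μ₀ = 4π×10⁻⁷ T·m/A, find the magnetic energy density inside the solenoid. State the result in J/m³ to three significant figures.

B = μ₀nI = (4π×10⁻⁷)(2.670×10^3)(17.9) = 6.006×10^-2 T.
u = B²/(2μ₀) = (6.006×10^-2)²/(2×4π×10⁻⁷) = 1.435×10^3 J/m³.

u ≈ 1440 J/m³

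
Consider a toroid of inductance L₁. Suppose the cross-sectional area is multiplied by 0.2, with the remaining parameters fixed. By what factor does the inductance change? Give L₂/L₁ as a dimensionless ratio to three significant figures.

L₂/L₁ = 0.200

For a toroid, L ∝ μᵣN²A/R.
L₂/L₁ = (0.2) = 0.200.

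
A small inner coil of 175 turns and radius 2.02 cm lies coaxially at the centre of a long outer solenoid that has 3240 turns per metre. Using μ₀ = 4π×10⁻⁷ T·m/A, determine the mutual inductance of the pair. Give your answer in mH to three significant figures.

M ≈ 0.913 mH

The outer solenoid produces a uniform field B₁ = μ₀n₁I₁ across the inner coil,
so the flux linkage is N₂Φ = N₂B₁A₂ = μ₀n₁N₂A₂·I₁, giving M = μ₀n₁N₂A₂.
A₂ = πr² = π(2.020×10^-2 m)² = 1.282×10^-3 m².
M = (4π×10⁻⁷)(3240)(175)(1.282×10^-3) = 9.134×10^-4 H.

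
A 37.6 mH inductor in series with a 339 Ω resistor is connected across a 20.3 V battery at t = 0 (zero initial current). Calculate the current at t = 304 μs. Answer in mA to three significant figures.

τ = L/R = 3.760×10^-2/339 = 1.109×10^-4 s; final current I_∞ = ε/R = 20.3/339 = 5.988×10^-2 A.
I(t) = I_∞(1 − e^(−t/τ)) with t/τ = 2.741.
I = (5.988×10^-2)(1 − e^(−2.741)) = 5.602×10^-2 A.

I ≈ 56.0 mA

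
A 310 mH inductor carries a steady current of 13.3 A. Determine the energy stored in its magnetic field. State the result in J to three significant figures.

Stored magnetic energy: U = ½LI².
U = ½(0.31 H)(13.3 A)² = 27.42 J.

U ≈ 27.4 J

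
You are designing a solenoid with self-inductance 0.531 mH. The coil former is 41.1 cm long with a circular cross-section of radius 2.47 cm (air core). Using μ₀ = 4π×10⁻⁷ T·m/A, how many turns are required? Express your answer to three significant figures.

A = πr² = π(2.470×10^-2 m)² = 1.917×10^-3 m².
From L = μ₀N²A/ℓ, N = √(Lℓ / (μ₀A)).
N = √[(5.310×10^-4)(0.411) / ((4π×10⁻⁷)×1.917×10^-3)] = √(9.061×10^4) ≈ 301.0.

N ≈ 301 turns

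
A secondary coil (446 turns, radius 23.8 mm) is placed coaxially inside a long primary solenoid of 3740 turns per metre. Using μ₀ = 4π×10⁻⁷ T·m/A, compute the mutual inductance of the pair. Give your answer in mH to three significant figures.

M ≈ 3.73 mH

The outer solenoid produces a uniform field B₁ = μ₀n₁I₁ across the inner coil,
so the flux linkage is N₂Φ = N₂B₁A₂ = μ₀n₁N₂A₂·I₁, giving M = μ₀n₁N₂A₂.
A₂ = πr² = π(2.380×10^-2 m)² = 1.780×10^-3 m².
M = (4π×10⁻⁷)(3740)(446)(1.780×10^-3) = 3.730×10^-3 H.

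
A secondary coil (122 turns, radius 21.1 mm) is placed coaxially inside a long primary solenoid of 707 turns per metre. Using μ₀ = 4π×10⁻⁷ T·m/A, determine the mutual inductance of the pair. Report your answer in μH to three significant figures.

The outer solenoid produces a uniform field B₁ = μ₀n₁I₁ across the inner coil,
so the flux linkage is N₂Φ = N₂B₁A₂ = μ₀n₁N₂A₂·I₁, giving M = μ₀n₁N₂A₂.
A₂ = πr² = π(2.110×10^-2 m)² = 1.399×10^-3 m².
M = (4π×10⁻⁷)(707)(122)(1.399×10^-3) = 1.516×10^-4 H.

M ≈ 152 μH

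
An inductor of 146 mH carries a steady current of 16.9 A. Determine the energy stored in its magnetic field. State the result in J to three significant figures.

U ≈ 20.8 J

Stored magnetic energy: U = ½LI².
U = ½(0.146 H)(16.9 A)² = 20.8495 J.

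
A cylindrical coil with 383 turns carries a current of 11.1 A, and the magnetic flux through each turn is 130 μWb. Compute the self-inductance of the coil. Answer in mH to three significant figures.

Self-inductance is defined by L = NΦ_B/I (flux linkage over current).
L = (383)(1.300×10^-4 Wb)/(11.1 A) = 4.486×10^-3 H.

L ≈ 4.49 mH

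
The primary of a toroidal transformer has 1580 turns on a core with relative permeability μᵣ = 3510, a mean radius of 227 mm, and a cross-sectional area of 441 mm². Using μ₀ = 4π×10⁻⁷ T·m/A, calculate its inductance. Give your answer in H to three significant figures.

L ≈ 3.40 H

For a thin toroid, L = μ₀μᵣN²A/(2πR).
L = (4π×10⁻⁷)(3510)(1580)²(4.410×10^-4) / (2π×0.227 m) = 3.4046 H.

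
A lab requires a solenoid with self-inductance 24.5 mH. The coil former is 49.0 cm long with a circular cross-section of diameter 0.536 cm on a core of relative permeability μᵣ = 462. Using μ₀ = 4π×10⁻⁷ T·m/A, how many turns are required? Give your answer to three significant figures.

N ≈ 957 turns

A = π(d/2)² = π(2.680×10^-3 m)² = 2.256×10^-5 m².
From L = μ₀μᵣN²A/ℓ, N = √(Lℓ / (μ₀μᵣA)).
N = √[(2.450×10^-2)(0.49) / ((4π×10⁻⁷)(462)×2.256×10^-5)] = √(9.164×10^5) ≈ 957.3.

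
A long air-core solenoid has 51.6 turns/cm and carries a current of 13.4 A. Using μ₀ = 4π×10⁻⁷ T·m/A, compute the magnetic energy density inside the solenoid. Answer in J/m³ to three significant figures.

B = μ₀nI = (4π×10⁻⁷)(5.160×10^3)(13.4) = 8.689×10^-2 T.
u = B²/(2μ₀) = (8.689×10^-2)²/(2×4π×10⁻⁷) = 3.004×10^3 J/m³.

u ≈ 3000 J/m³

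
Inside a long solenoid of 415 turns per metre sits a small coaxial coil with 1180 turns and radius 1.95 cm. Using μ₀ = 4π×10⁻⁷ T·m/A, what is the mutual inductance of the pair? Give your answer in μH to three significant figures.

The outer solenoid produces a uniform field B₁ = μ₀n₁I₁ across the inner coil,
so the flux linkage is N₂Φ = N₂B₁A₂ = μ₀n₁N₂A₂·I₁, giving M = μ₀n₁N₂A₂.
A₂ = πr² = π(1.950×10^-2 m)² = 1.1946×10^-3 m².
M = (4π×10⁻⁷)(415)(1180)(1.1946×10^-3) = 7.351×10^-4 H.

M ≈ 735 μH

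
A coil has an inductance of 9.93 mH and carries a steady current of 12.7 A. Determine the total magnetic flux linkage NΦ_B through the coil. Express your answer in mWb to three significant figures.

From L = NΦ_B/I, the flux linkage is NΦ_B = LI.
NΦ_B = (9.930×10^-3 H)(12.7 A) = 0.1261 Wb.

NΦ_B ≈ 126 mWb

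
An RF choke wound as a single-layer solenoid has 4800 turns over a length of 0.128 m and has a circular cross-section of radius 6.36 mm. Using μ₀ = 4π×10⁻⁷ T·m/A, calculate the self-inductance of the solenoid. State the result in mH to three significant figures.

L ≈ 28.7 mH

A = πr² = π(6.360×10^-3 m)² = 1.271×10^-4 m².
For a long solenoid, L = μ₀N²A/ℓ.
L = (4π×10⁻⁷)(4800)²(1.271×10^-4)/(0.128 m) = 2.874×10^-2 H.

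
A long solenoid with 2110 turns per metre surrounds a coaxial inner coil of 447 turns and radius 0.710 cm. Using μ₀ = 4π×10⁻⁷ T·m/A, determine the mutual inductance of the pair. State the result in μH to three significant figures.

The outer solenoid produces a uniform field B₁ = μ₀n₁I₁ across the inner coil,
so the flux linkage is N₂Φ = N₂B₁A₂ = μ₀n₁N₂A₂·I₁, giving M = μ₀n₁N₂A₂.
A₂ = πr² = π(7.100×10^-3 m)² = 1.584×10^-4 m².
M = (4π×10⁻⁷)(2110)(447)(1.584×10^-4) = 1.877×10^-4 H.

M ≈ 188 μH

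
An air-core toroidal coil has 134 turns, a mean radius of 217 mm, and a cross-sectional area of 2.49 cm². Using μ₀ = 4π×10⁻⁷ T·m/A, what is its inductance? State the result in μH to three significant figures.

For a thin toroid, L = μ₀N²A/(2πR).
L = (4π×10⁻⁷)(134)²(2.490×10^-4) / (2π×0.217 m) = 4.121×10^-6 H.

L ≈ 4.12 μH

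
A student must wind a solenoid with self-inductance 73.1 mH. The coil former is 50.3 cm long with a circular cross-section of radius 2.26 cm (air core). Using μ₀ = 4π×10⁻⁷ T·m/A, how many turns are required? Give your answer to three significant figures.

N ≈ 4270 turns

A = πr² = π(2.260×10^-2 m)² = 1.6046×10^-3 m².
From L = μ₀N²A/ℓ, N = √(Lℓ / (μ₀A)).
N = √[(7.310×10^-2)(0.503) / ((4π×10⁻⁷)×1.6046×10^-3)] = √(1.824×10^7) ≈ 4270.3.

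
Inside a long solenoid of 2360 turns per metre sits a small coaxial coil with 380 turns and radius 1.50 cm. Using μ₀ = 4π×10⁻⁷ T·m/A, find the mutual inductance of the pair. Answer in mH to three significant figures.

M ≈ 0.797 mH

The outer solenoid produces a uniform field B₁ = μ₀n₁I₁ across the inner coil,
so the flux linkage is N₂Φ = N₂B₁A₂ = μ₀n₁N₂A₂·I₁, giving M = μ₀n₁N₂A₂.
A₂ = πr² = π(1.500×10^-2 m)² = 7.069×10^-4 m².
M = (4π×10⁻⁷)(2360)(380)(7.069×10^-4) = 7.966×10^-4 H.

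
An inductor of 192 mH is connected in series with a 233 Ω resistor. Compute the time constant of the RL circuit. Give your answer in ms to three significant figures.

τ ≈ 0.824 ms

τ = L/R = (0.192 H)/(233 Ω) = 8.240×10^-4 s.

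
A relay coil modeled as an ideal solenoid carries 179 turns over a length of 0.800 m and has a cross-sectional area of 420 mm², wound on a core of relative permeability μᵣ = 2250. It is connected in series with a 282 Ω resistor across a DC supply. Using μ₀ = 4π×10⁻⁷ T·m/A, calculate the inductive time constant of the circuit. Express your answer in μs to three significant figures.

A = 420 mm² = 4.200×10^-4 m².
L = μ₀μᵣN²A/ℓ = (4π×10⁻⁷)(2250)(179)²(4.200×10^-4)/(0.8) = 4.756×10^-2 H.
τ = L/R = (4.756×10^-2)/(282) = 1.687×10^-4 s.

τ ≈ 169 μs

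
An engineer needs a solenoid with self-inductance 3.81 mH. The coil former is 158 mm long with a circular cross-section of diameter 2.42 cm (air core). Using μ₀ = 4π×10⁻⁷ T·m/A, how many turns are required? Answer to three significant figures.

N ≈ 1020 turns

A = π(d/2)² = π(1.210×10^-2 m)² = 4.600×10^-4 m².
From L = μ₀N²A/ℓ, N = √(Lℓ / (μ₀A)).
N = √[(3.810×10^-3)(0.158) / ((4π×10⁻⁷)×4.600×10^-4)] = √(1.041×10^6) ≈ 1020.5.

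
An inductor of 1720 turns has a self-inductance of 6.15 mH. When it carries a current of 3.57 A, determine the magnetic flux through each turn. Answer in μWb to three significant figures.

Φ_B ≈ 12.8 μWb

From L = NΦ_B/I, the flux per turn is Φ_B = LI/N.
Φ_B = (6.150×10^-3 H)(3.57 A)/1720 = 1.276×10^-5 Wb.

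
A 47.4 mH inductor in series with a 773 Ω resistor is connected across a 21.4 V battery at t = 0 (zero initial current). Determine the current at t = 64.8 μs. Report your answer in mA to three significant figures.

I ≈ 18.1 mA

τ = L/R = 4.740×10^-2/773 = 6.132×10^-5 s; final current I_∞ = ε/R = 21.4/773 = 2.768×10^-2 A.
I(t) = I_∞(1 − e^(−t/τ)) with t/τ = 1.057.
I = (2.768×10^-2)(1 − e^(−1.057)) = 1.806×10^-2 A.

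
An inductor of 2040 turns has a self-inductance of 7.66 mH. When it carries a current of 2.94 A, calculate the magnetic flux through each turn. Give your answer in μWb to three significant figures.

Φ_B ≈ 11.0 μWb

From L = NΦ_B/I, the flux per turn is Φ_B = LI/N.
Φ_B = (7.660×10^-3 H)(2.94 A)/2040 = 1.104×10^-5 Wb.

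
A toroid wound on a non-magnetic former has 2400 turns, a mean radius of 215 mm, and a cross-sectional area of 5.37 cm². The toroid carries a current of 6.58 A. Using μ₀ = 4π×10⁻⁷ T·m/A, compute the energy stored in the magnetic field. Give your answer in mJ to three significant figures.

U ≈ 62.3 mJ

L = μ₀N²A/(2πR) = (4π×10⁻⁷)(2400)²(5.370×10^-4)/(2π×0.215) = 2.877×10^-3 H.
U = ½LI² = ½(2.877×10^-3)(6.58)² = 6.229×10^-2 J.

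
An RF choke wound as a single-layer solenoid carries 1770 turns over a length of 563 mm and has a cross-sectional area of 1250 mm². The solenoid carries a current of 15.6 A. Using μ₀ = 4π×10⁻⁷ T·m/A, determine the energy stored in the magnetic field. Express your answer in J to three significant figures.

U ≈ 1.06 J

A = 1250 mm² = 1.250×10^-3 m².
L = μ₀N²A/ℓ = (4π×10⁻⁷)(1770)²(1.250×10^-3)/(0.563) = 8.741×10^-3 H.
U = ½LI² = ½(8.741×10^-3)(15.6)² = 1.064 J.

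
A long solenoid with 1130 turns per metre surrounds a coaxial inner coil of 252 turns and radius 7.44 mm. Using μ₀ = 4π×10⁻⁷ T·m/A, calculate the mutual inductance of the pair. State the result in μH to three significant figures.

M ≈ 62.2 μH

The outer solenoid produces a uniform field B₁ = μ₀n₁I₁ across the inner coil,
so the flux linkage is N₂Φ = N₂B₁A₂ = μ₀n₁N₂A₂·I₁, giving M = μ₀n₁N₂A₂.
A₂ = πr² = π(7.440×10^-3 m)² = 1.739×10^-4 m².
M = (4π×10⁻⁷)(1130)(252)(1.739×10^-4) = 6.223×10^-5 H.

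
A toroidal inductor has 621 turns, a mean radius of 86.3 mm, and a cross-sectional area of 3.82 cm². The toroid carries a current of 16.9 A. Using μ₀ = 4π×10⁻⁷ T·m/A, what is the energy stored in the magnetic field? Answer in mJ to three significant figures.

L = μ₀N²A/(2πR) = (4π×10⁻⁷)(621)²(3.820×10^-4)/(2π×8.630×10^-2) = 3.414×10^-4 H.
U = ½LI² = ½(3.414×10^-4)(16.9)² = 4.875×10^-2 J.

U ≈ 48.8 mJ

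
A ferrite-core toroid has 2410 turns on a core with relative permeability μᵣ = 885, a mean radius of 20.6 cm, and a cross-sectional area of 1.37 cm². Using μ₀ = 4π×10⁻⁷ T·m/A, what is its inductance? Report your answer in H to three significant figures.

For a thin toroid, L = μ₀μᵣN²A/(2πR).
L = (4π×10⁻⁷)(885)(2410)²(1.370×10^-4) / (2π×0.206 m) = 0.6837 H.

L ≈ 0.684 H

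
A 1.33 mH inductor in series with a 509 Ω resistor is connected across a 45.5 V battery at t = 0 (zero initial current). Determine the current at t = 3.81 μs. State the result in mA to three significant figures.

I ≈ 68.6 mA

τ = L/R = 1.330×10^-3/509 = 2.613×10^-6 s; final current I_∞ = ε/R = 45.5/509 = 8.939×10^-2 A.
I(t) = I_∞(1 − e^(−t/τ)) with t/τ = 1.458.
I = (8.939×10^-2)(1 − e^(−1.458)) = 6.859×10^-2 A.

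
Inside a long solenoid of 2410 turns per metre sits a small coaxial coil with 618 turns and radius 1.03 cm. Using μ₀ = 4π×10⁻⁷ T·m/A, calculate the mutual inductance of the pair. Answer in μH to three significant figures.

M ≈ 624 μH

The outer solenoid produces a uniform field B₁ = μ₀n₁I₁ across the inner coil,
so the flux linkage is N₂Φ = N₂B₁A₂ = μ₀n₁N₂A₂·I₁, giving M = μ₀n₁N₂A₂.
A₂ = πr² = π(1.030×10^-2 m)² = 3.333×10^-4 m².
M = (4π×10⁻⁷)(2410)(618)(3.333×10^-4) = 6.238×10^-4 H.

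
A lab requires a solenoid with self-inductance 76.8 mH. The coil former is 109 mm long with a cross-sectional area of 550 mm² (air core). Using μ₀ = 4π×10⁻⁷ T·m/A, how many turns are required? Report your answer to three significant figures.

N ≈ 3480 turns

A = 550 mm² = 5.500×10^-4 m².
From L = μ₀N²A/ℓ, N = √(Lℓ / (μ₀A)).
N = √[(7.680×10^-2)(0.109) / ((4π×10⁻⁷)×5.500×10^-4)] = √(1.211×10^7) ≈ 3480.2.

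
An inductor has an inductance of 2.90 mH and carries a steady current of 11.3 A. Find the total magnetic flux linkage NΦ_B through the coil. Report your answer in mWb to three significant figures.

From L = NΦ_B/I, the flux linkage is NΦ_B = LI.
NΦ_B = (2.900×10^-3 H)(11.3 A) = 3.277×10^-2 Wb.

NΦ_B ≈ 32.8 mWb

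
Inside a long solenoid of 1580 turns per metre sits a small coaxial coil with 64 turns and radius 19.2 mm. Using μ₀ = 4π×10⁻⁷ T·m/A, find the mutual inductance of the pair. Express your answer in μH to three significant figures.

The outer solenoid produces a uniform field B₁ = μ₀n₁I₁ across the inner coil,
so the flux linkage is N₂Φ = N₂B₁A₂ = μ₀n₁N₂A₂·I₁, giving M = μ₀n₁N₂A₂.
A₂ = πr² = π(1.920×10^-2 m)² = 1.158×10^-3 m².
M = (4π×10⁻⁷)(1580)(64)(1.158×10^-3) = 1.472×10^-4 H.

M ≈ 147 μH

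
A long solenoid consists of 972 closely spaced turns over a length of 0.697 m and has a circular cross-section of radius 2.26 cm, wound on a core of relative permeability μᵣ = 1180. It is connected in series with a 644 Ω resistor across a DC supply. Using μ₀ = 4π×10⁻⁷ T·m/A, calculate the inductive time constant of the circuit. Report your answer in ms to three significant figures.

τ ≈ 5.01 ms

A = πr² = π(2.260×10^-2 m)² = 1.6046×10^-3 m².
L = μ₀μᵣN²A/ℓ = (4π×10⁻⁷)(1180)(972)²(1.6046×10^-3)/(0.697) = 3.225 H.
τ = L/R = (3.225)/(644) = 5.008×10^-3 s.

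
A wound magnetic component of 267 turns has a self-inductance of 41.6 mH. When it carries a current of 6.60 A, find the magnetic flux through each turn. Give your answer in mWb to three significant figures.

From L = NΦ_B/I, the flux per turn is Φ_B = LI/N.
Φ_B = (4.160×10^-2 H)(6.60 A)/267 = 1.028×10^-3 Wb.

Φ_B ≈ 1.03 mWb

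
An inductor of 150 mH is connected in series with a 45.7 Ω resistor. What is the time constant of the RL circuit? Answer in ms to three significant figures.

τ = L/R = (0.15 H)/(45.7 Ω) = 3.282×10^-3 s.

τ ≈ 3.28 ms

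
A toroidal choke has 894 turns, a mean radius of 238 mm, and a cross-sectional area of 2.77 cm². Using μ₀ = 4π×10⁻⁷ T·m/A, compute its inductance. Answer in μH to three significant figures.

For a thin toroid, L = μ₀N²A/(2πR).
L = (4π×10⁻⁷)(894)²(2.770×10^-4) / (2π×0.238 m) = 1.860×10^-4 H.

L ≈ 186 μH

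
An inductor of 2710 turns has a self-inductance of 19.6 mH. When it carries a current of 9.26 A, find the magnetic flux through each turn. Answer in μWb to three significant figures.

From L = NΦ_B/I, the flux per turn is Φ_B = LI/N.
Φ_B = (1.960×10^-2 H)(9.26 A)/2710 = 6.697×10^-5 Wb.

Φ_B ≈ 67.0 μWb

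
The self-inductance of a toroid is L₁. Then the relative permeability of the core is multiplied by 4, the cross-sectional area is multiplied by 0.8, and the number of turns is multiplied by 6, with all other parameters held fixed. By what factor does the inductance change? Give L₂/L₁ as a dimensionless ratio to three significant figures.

L₂/L₁ = 115

For a toroid, L ∝ μᵣN²A/R.
L₂/L₁ = (4) × (0.8) × (6)^2 = 115.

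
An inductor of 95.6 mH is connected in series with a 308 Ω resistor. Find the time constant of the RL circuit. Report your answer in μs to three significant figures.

τ ≈ 310 μs

τ = L/R = (9.560×10^-2 H)/(308 Ω) = 3.104×10^-4 s.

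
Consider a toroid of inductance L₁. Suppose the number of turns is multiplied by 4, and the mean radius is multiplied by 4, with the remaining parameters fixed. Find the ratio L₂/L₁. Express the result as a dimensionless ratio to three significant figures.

For a toroid, L ∝ μᵣN²A/R.
L₂/L₁ = (4)^2 × (4)^-1 = 4.00.

L₂/L₁ = 4.00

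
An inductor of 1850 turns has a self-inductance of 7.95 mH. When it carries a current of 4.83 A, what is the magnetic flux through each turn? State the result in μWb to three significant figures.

From L = NΦ_B/I, the flux per turn is Φ_B = LI/N.
Φ_B = (7.950×10^-3 H)(4.83 A)/1850 = 2.076×10^-5 Wb.

Φ_B ≈ 20.8 μWb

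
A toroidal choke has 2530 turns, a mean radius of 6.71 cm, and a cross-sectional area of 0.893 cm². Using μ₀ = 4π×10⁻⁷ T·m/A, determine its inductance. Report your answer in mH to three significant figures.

For a thin toroid, L = μ₀N²A/(2πR).
L = (4π×10⁻⁷)(2530)²(8.930×10^-5) / (2π×6.710×10^-2 m) = 1.704×10^-3 H.

L ≈ 1.70 mH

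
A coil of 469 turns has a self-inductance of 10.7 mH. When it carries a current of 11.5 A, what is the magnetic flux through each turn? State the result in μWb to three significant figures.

From L = NΦ_B/I, the flux per turn is Φ_B = LI/N.
Φ_B = (1.070×10^-2 H)(11.5 A)/469 = 2.624×10^-4 Wb.

Φ_B ≈ 262 μWb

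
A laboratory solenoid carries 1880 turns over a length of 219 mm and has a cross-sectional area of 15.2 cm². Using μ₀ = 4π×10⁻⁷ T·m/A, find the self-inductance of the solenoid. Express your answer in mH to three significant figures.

A = 15.2 cm² = 1.520×10^-3 m².
For a long solenoid, L = μ₀N²A/ℓ.
L = (4π×10⁻⁷)(1880)²(1.520×10^-3)/(0.219 m) = 3.083×10^-2 H.

L ≈ 30.8 mH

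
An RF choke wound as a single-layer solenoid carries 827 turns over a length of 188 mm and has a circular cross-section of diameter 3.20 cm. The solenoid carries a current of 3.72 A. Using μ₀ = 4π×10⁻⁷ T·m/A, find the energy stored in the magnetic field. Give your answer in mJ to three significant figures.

A = π(d/2)² = π(1.600×10^-2 m)² = 8.042×10^-4 m².
L = μ₀N²A/ℓ = (4π×10⁻⁷)(827)²(8.042×10^-4)/(0.188) = 3.677×10^-3 H.
U = ½LI² = ½(3.677×10^-3)(3.72)² = 2.544×10^-2 J.

U ≈ 25.4 mJ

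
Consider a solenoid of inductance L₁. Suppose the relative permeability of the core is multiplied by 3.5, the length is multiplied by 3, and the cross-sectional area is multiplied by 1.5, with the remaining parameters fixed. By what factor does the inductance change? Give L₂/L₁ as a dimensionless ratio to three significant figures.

For a solenoid, L ∝ μᵣN²A/ℓ.
L₂/L₁ = (3.5) × (3)^-1 × (1.5) = 1.75.

L₂/L₁ = 1.75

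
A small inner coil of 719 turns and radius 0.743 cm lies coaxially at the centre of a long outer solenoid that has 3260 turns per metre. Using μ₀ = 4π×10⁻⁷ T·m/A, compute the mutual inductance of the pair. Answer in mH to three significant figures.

M ≈ 0.511 mH

The outer solenoid produces a uniform field B₁ = μ₀n₁I₁ across the inner coil,
so the flux linkage is N₂Φ = N₂B₁A₂ = μ₀n₁N₂A₂·I₁, giving M = μ₀n₁N₂A₂.
A₂ = πr² = π(7.430×10^-3 m)² = 1.734×10^-4 m².
M = (4π×10⁻⁷)(3260)(719)(1.734×10^-4) = 5.108×10^-4 H.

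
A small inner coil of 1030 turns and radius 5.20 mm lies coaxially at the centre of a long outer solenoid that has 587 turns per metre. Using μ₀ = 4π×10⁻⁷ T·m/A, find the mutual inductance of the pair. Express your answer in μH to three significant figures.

M ≈ 64.5 μH

The outer solenoid produces a uniform field B₁ = μ₀n₁I₁ across the inner coil,
so the flux linkage is N₂Φ = N₂B₁A₂ = μ₀n₁N₂A₂·I₁, giving M = μ₀n₁N₂A₂.
A₂ = πr² = π(5.200×10^-3 m)² = 8.4949×10^-5 m².
M = (4π×10⁻⁷)(587)(1030)(8.4949×10^-5) = 6.454×10^-5 H.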